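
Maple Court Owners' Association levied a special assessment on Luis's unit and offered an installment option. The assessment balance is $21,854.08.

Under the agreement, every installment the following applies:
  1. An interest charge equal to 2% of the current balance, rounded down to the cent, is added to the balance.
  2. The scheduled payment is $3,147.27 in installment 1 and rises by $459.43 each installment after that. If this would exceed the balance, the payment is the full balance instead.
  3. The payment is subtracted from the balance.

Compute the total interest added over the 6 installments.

Installment 1: $21,854.08 +$437.08 interest = $22,291.16; pay $3,147.27 → $19,143.89
Installment 2: $19,143.89 +$382.87 interest = $19,526.76; pay $3,606.70 → $15,920.06
Installment 3: $15,920.06 +$318.40 interest = $16,238.46; pay $4,066.13 → $12,172.33
Installment 4: $12,172.33 +$243.44 interest = $12,415.77; pay $4,525.56 → $7,890.21
Installment 5: $7,890.21 +$157.80 interest = $8,048.01; pay $4,984.99 → $3,063.02
Installment 6: $3,063.02 +$61.26 interest = $3,124.28; pay $3,124.28 → $0.00
Total interest: $437.08 + $382.87 + $318.40 + $243.44 + $157.80 + $61.26 = $1,600.85

$1,600.85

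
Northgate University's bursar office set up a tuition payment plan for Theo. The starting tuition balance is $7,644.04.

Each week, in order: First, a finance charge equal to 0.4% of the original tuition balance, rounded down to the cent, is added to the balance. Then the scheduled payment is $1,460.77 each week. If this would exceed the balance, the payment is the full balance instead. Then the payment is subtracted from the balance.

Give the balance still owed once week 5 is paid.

Week 1: $7,644.04 +$30.57 interest = $7,674.61; pay $1,460.77 → $6,213.84
Week 2: $6,213.84 +$30.57 interest = $6,244.41; pay $1,460.77 → $4,783.64
Week 3: $4,783.64 +$30.57 interest = $4,814.21; pay $1,460.77 → $3,353.44
Week 4: $3,353.44 +$30.57 interest = $3,384.01; pay $1,460.77 → $1,923.24
Week 5: $1,923.24 +$30.57 interest = $1,953.81; pay $1,460.77 → $493.04

$493.04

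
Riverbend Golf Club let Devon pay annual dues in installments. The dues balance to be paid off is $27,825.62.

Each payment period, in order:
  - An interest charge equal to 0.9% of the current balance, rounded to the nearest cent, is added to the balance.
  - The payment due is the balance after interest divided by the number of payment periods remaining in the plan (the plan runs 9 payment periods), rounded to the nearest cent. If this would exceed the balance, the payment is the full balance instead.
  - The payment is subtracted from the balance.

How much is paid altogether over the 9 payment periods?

Payment period 1: opening $27,825.62; interest $250.43 → $28,076.05; payment $3,119.56; balance $24,956.49
Payment period 2: opening $24,956.49; interest $224.61 → $25,181.10; payment $3,147.64; balance $22,033.46
Payment period 3: opening $22,033.46; interest $198.30 → $22,231.76; payment $3,175.97; balance $19,055.79
Payment period 4: opening $19,055.79; interest $171.50 → $19,227.29; payment $3,204.55; balance $16,022.74
Payment period 5: opening $16,022.74; interest $144.20 → $16,166.94; payment $3,233.39; balance $12,933.55
Payment period 6: opening $12,933.55; interest $116.40 → $13,049.95; payment $3,262.49; balance $9,787.46
Payment period 7: opening $9,787.46; interest $88.09 → $9,875.55; payment $3,291.85; balance $6,583.70
Payment period 8: opening $6,583.70; interest $59.25 → $6,642.95; payment $3,321.48; balance $3,321.47
Payment period 9: opening $3,321.47; interest $29.89 → $3,351.36; payment $3,351.36; balance $0.00
Total paid: $29,108.29

$29,108.29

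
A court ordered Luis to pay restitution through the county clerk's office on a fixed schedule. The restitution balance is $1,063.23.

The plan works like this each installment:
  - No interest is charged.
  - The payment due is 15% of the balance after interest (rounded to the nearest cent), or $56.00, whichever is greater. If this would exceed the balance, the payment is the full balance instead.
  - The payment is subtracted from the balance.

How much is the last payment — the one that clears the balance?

$4.85

Installment 1: $1,063.23 − $159.48 → $903.75
Installment 2: $903.75 − $135.56 → $768.19
Installment 3: $768.19 − $115.23 → $652.96
Installment 4: $652.96 − $97.94 → $555.02
Installment 5: $555.02 − $83.25 → $471.77
Installment 6: $471.77 − $70.77 → $401.00
Installment 7: $401.00 − $60.15 → $340.85
Installment 8: $340.85 − $56.00 → $284.85
Installment 9: $284.85 − $56.00 → $228.85
Installment 10: $228.85 − $56.00 → $172.85
Installment 11: $172.85 − $56.00 → $116.85
Installment 12: $116.85 − $56.00 → $60.85
Installment 13: $60.85 − $56.00 → $4.85
Installment 14: $4.85 − $4.85 → $0.00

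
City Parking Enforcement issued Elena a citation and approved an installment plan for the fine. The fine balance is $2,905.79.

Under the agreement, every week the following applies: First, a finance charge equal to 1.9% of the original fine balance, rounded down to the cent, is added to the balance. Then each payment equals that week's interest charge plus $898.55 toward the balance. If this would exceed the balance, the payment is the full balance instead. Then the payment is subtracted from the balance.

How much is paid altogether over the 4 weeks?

Week 1: $2,905.79 +$55.21 interest = $2,961.00; pay $953.76 → $2,007.24
Week 2: $2,007.24 +$55.21 interest = $2,062.45; pay $953.76 → $1,108.69
Week 3: $1,108.69 +$55.21 interest = $1,163.90; pay $953.76 → $210.14
Week 4: $210.14 +$55.21 interest = $265.35; pay $265.35 → $0.00
Total paid: $3,126.63

$3,126.63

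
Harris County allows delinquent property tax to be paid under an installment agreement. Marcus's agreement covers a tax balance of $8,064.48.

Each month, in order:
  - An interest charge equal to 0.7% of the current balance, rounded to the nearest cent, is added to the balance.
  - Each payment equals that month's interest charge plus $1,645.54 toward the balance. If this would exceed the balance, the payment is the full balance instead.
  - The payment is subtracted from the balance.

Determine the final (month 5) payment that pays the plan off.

# | Opening | Interest | Payment | End bal
1 | $8,064.48 | $56.45 | $1,701.99 | $6,418.94
2 | $6,418.94 | $44.93 | $1,690.47 | $4,773.40
3 | $4,773.40 | $33.41 | $1,678.95 | $3,127.86
4 | $3,127.86 | $21.90 | $1,667.44 | $1,482.32
5 | $1,482.32 | $10.38 | $1,492.70 | $0.00

$1,492.70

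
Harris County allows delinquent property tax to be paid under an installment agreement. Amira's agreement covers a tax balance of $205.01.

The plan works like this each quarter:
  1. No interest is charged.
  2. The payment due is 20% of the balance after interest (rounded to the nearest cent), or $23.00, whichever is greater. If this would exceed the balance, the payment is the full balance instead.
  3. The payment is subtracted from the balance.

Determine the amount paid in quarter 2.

$32.80

Quarter 1: $205.01 − $41.00 → $164.01
Quarter 2: $164.01 − $32.80 → $131.21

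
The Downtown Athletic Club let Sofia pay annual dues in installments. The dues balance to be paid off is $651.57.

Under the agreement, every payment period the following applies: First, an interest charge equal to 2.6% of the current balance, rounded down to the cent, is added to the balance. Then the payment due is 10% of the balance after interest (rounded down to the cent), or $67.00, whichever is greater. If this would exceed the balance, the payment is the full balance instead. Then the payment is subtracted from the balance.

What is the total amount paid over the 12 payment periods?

$760.99

# | Opening | Interest | Payment | End bal
1 | $651.57 | $16.94 | $67.00 | $601.51
2 | $601.51 | $15.63 | $67.00 | $550.14
3 | $550.14 | $14.30 | $67.00 | $497.44
4 | $497.44 | $12.93 | $67.00 | $443.37
5 | $443.37 | $11.52 | $67.00 | $387.89
6 | $387.89 | $10.08 | $67.00 | $330.97
7 | $330.97 | $8.60 | $67.00 | $272.57
8 | $272.57 | $7.08 | $67.00 | $212.65
9 | $212.65 | $5.52 | $67.00 | $151.17
10 | $151.17 | $3.93 | $67.00 | $88.10
11 | $88.10 | $2.29 | $67.00 | $23.39
12 | $23.39 | $0.60 | $23.99 | $0.00
Total paid: $760.99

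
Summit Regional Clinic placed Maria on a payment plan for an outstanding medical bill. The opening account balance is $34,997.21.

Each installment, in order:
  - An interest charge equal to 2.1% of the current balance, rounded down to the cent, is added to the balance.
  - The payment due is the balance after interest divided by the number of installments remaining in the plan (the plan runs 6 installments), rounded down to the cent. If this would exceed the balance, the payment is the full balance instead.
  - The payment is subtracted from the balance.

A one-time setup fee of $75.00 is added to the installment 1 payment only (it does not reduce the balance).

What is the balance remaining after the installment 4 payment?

$12,676.96

# | Opening | Interest | Payment | Fee | End bal
1 | $34,997.21 | $734.94 | $5,955.35 | $75.00 | $29,776.80
2 | $29,776.80 | $625.31 | $6,080.42 | — | $24,321.69
3 | $24,321.69 | $510.75 | $6,208.11 | — | $18,624.33
4 | $18,624.33 | $391.11 | $6,338.48 | — | $12,676.96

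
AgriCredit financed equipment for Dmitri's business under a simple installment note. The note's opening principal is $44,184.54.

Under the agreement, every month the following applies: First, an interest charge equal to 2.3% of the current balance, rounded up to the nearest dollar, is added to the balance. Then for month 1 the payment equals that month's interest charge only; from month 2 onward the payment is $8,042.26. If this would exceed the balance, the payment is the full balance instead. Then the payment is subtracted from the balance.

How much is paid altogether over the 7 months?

Month 1: opening $44,184.54; interest $1,017.00 → $45,201.54; payment $1,017.00; balance $44,184.54
Month 2: opening $44,184.54; interest $1,017.00 → $45,201.54; payment $8,042.26; balance $37,159.28
Month 3: opening $37,159.28; interest $855.00 → $38,014.28; payment $8,042.26; balance $29,972.02
Month 4: opening $29,972.02; interest $690.00 → $30,662.02; payment $8,042.26; balance $22,619.76
Month 5: opening $22,619.76; interest $521.00 → $23,140.76; payment $8,042.26; balance $15,098.50
Month 6: opening $15,098.50; interest $348.00 → $15,446.50; payment $8,042.26; balance $7,404.24
Month 7: opening $7,404.24; interest $171.00 → $7,575.24; payment $7,575.24; balance $0.00
Total paid: $48,803.54

$48,803.54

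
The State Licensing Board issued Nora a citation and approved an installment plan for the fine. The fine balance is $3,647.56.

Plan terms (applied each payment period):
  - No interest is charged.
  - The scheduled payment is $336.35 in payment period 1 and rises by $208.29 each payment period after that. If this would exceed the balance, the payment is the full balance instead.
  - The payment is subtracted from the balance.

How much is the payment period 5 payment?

$1,052.42

# | Opening | Payment | End bal
1 | $3,647.56 | $336.35 | $3,311.21
2 | $3,311.21 | $544.64 | $2,766.57
3 | $2,766.57 | $752.93 | $2,013.64
4 | $2,013.64 | $961.22 | $1,052.42
5 | $1,052.42 | $1,052.42 | $0.00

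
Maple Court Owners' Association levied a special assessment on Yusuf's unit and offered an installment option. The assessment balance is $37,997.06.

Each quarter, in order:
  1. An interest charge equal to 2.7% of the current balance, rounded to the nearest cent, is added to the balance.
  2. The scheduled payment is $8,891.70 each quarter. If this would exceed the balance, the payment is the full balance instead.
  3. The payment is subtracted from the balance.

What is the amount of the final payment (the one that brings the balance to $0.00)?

Quarter 1: opening $37,997.06; interest $1,025.92 → $39,022.98; payment $8,891.70; balance $30,131.28
Quarter 2: opening $30,131.28; interest $813.54 → $30,944.82; payment $8,891.70; balance $22,053.12
Quarter 3: opening $22,053.12; interest $595.43 → $22,648.55; payment $8,891.70; balance $13,756.85
Quarter 4: opening $13,756.85; interest $371.43 → $14,128.28; payment $8,891.70; balance $5,236.58
Quarter 5: opening $5,236.58; interest $141.39 → $5,377.97; payment $5,377.97; balance $0.00

$5,377.97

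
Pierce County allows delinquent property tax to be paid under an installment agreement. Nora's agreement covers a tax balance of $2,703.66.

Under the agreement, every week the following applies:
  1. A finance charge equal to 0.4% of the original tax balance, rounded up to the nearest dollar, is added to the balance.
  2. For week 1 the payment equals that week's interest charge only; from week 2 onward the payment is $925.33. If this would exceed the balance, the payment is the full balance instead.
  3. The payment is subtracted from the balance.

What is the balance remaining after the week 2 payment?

# | Opening | Interest | Payment | End bal
1 | $2,703.66 | $11.00 | $11.00 | $2,703.66
2 | $2,703.66 | $11.00 | $925.33 | $1,789.33

$1,789.33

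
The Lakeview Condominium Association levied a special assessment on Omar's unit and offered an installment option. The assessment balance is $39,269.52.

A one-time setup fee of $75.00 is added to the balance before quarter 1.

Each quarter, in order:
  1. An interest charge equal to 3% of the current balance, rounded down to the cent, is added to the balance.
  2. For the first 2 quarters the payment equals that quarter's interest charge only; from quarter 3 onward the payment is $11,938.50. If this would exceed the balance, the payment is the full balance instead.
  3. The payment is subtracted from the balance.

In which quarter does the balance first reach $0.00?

Quarter 1: $39,344.52 +$1,180.33 interest = $40,524.85; pay $1,180.33 → $39,344.52
Quarter 2: $39,344.52 +$1,180.33 interest = $40,524.85; pay $1,180.33 → $39,344.52
Quarter 3: $39,344.52 +$1,180.33 interest = $40,524.85; pay $11,938.50 → $28,586.35
Quarter 4: $28,586.35 +$857.59 interest = $29,443.94; pay $11,938.50 → $17,505.44
Quarter 5: $17,505.44 +$525.16 interest = $18,030.60; pay $11,938.50 → $6,092.10
Quarter 6: $6,092.10 +$182.76 interest = $6,274.86; pay $6,274.86 → $0.00
Balance reaches $0.00 in quarter 6.

6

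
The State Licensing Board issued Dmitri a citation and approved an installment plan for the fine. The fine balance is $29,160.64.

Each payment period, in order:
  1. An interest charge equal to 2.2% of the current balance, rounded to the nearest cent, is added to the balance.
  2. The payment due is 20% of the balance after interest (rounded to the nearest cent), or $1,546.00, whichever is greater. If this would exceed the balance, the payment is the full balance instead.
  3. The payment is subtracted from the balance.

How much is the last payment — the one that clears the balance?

Payment period 1: opening $29,160.64; interest $641.53 → $29,802.17; payment $5,960.43; balance $23,841.74
Payment period 2: opening $23,841.74; interest $524.52 → $24,366.26; payment $4,873.25; balance $19,493.01
Payment period 3: opening $19,493.01; interest $428.85 → $19,921.86; payment $3,984.37; balance $15,937.49
Payment period 4: opening $15,937.49; interest $350.62 → $16,288.11; payment $3,257.62; balance $13,030.49
Payment period 5: opening $13,030.49; interest $286.67 → $13,317.16; payment $2,663.43; balance $10,653.73
Payment period 6: opening $10,653.73; interest $234.38 → $10,888.11; payment $2,177.62; balance $8,710.49
Payment period 7: opening $8,710.49; interest $191.63 → $8,902.12; payment $1,780.42; balance $7,121.70
Payment period 8: opening $7,121.70; interest $156.68 → $7,278.38; payment $1,546.00; balance $5,732.38
Payment period 9: opening $5,732.38; interest $126.11 → $5,858.49; payment $1,546.00; balance $4,312.49
Payment period 10: opening $4,312.49; interest $94.87 → $4,407.36; payment $1,546.00; balance $2,861.36
Payment period 11: opening $2,861.36; interest $62.95 → $2,924.31; payment $1,546.00; balance $1,378.31
Payment period 12: opening $1,378.31; interest $30.32 → $1,408.63; payment $1,408.63; balance $0.00

$1,408.63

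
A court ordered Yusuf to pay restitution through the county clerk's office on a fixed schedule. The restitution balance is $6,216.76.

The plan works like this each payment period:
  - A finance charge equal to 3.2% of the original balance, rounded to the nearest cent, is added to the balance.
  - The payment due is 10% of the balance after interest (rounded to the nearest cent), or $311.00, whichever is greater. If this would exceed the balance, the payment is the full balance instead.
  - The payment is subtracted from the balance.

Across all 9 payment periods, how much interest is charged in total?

Payment period 1: $6,216.76 +$198.94 interest = $6,415.70; pay $641.57 → $5,774.13
Payment period 2: $5,774.13 +$198.94 interest = $5,973.07; pay $597.31 → $5,375.76
Payment period 3: $5,375.76 +$198.94 interest = $5,574.70; pay $557.47 → $5,017.23
Payment period 4: $5,017.23 +$198.94 interest = $5,216.17; pay $521.62 → $4,694.55
Payment period 5: $4,694.55 +$198.94 interest = $4,893.49; pay $489.35 → $4,404.14
Payment period 6: $4,404.14 +$198.94 interest = $4,603.08; pay $460.31 → $4,142.77
Payment period 7: $4,142.77 +$198.94 interest = $4,341.71; pay $434.17 → $3,907.54
Payment period 8: $3,907.54 +$198.94 interest = $4,106.48; pay $410.65 → $3,695.83
Payment period 9: $3,695.83 +$198.94 interest = $3,894.77; pay $389.48 → $3,505.29
Total interest: $198.94 + $198.94 + $198.94 + $198.94 + $198.94 + $198.94 + $198.94 + $198.94 + $198.94 = $1,790.46

$1,790.46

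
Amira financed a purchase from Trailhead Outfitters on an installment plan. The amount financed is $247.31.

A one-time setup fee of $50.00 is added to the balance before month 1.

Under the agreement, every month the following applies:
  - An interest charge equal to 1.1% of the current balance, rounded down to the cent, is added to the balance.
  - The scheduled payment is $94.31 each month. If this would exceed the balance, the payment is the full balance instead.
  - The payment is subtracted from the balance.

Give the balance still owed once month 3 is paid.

Month 1: opening $297.31; interest $3.27 → $300.58; payment $94.31; balance $206.27
Month 2: opening $206.27; interest $2.26 → $208.53; payment $94.31; balance $114.22
Month 3: opening $114.22; interest $1.25 → $115.47; payment $94.31; balance $21.16

$21.16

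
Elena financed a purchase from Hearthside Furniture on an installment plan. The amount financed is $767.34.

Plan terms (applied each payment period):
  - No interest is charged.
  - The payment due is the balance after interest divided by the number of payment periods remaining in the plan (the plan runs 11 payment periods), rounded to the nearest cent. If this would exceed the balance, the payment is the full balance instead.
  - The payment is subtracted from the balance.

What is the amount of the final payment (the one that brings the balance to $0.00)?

$69.75

Payment period 1: opening $767.34; payment $69.76; balance $697.58
Payment period 2: opening $697.58; payment $69.76; balance $627.82
Payment period 3: opening $627.82; payment $69.76; balance $558.06
Payment period 4: opening $558.06; payment $69.76; balance $488.30
Payment period 5: opening $488.30; payment $69.76; balance $418.54
Payment period 6: opening $418.54; payment $69.76; balance $348.78
Payment period 7: opening $348.78; payment $69.76; balance $279.02
Payment period 8: opening $279.02; payment $69.76; balance $209.26
Payment period 9: opening $209.26; payment $69.75; balance $139.51
Payment period 10: opening $139.51; payment $69.76; balance $69.75
Payment period 11: opening $69.75; payment $69.75; balance $0.00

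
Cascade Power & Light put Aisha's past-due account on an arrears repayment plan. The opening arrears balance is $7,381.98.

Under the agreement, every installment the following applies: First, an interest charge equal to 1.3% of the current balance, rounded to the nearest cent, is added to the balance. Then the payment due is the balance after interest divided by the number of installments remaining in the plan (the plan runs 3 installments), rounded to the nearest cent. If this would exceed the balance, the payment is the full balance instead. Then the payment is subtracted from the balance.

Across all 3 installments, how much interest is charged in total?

$193.61

Installment 1: opening $7,381.98; interest $95.97 → $7,477.95; payment $2,492.65; balance $4,985.30
Installment 2: opening $4,985.30; interest $64.81 → $5,050.11; payment $2,525.06; balance $2,525.05
Installment 3: opening $2,525.05; interest $32.83 → $2,557.88; payment $2,557.88; balance $0.00
Total interest: $95.97 + $64.81 + $32.83 = $193.61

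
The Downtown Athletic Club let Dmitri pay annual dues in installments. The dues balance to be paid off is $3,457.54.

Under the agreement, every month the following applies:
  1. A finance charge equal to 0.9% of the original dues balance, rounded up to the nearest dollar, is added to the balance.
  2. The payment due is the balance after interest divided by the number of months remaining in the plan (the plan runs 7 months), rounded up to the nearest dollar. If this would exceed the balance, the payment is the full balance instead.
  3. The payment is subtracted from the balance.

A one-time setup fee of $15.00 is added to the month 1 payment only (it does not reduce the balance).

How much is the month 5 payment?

Month 1: $3,457.54 +$32.00 interest = $3,489.54; pay $499.00 (+ $15.00 fee) → $2,990.54
Month 2: $2,990.54 +$32.00 interest = $3,022.54; pay $504.00 → $2,518.54
Month 3: $2,518.54 +$32.00 interest = $2,550.54; pay $511.00 → $2,039.54
Month 4: $2,039.54 +$32.00 interest = $2,071.54; pay $518.00 → $1,553.54
Month 5: $1,553.54 +$32.00 interest = $1,585.54; pay $529.00 → $1,056.54

$529.00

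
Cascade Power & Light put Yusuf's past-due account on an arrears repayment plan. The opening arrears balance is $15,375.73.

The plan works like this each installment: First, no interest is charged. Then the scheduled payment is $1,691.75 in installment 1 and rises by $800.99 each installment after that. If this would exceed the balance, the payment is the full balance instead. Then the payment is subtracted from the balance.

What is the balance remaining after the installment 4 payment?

Installment 1: $15,375.73 − $1,691.75 → $13,683.98
Installment 2: $13,683.98 − $2,492.74 → $11,191.24
Installment 3: $11,191.24 − $3,293.73 → $7,897.51
Installment 4: $7,897.51 − $4,094.72 → $3,802.79

$3,802.79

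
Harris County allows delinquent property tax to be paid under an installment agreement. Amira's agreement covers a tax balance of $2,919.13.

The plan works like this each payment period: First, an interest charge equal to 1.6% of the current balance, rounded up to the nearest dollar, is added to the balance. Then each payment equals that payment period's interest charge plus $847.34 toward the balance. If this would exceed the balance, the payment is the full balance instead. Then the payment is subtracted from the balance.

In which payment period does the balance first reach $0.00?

4

# | Opening | Interest | Payment | End bal
1 | $2,919.13 | $47.00 | $894.34 | $2,071.79
2 | $2,071.79 | $34.00 | $881.34 | $1,224.45
3 | $1,224.45 | $20.00 | $867.34 | $377.11
4 | $377.11 | $7.00 | $384.11 | $0.00
Balance reaches $0.00 in payment period 4.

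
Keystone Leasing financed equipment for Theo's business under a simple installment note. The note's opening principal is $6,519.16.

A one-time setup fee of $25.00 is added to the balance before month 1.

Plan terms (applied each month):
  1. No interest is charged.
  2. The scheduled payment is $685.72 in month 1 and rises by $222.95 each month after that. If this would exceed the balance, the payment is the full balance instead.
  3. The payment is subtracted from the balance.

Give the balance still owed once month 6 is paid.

$0.00

Month 1: opening $6,544.16; payment $685.72; balance $5,858.44
Month 2: opening $5,858.44; payment $908.67; balance $4,949.77
Month 3: opening $4,949.77; payment $1,131.62; balance $3,818.15
Month 4: opening $3,818.15; payment $1,354.57; balance $2,463.58
Month 5: opening $2,463.58; payment $1,577.52; balance $886.06
Month 6: opening $886.06; payment $886.06; balance $0.00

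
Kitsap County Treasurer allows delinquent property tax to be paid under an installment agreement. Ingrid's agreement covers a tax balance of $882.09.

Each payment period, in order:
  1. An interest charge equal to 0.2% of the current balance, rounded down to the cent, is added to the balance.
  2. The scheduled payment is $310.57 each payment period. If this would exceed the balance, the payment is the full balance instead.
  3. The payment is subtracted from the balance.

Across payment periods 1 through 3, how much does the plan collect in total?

$885.51

# | Opening | Interest | Payment | End bal
1 | $882.09 | $1.76 | $310.57 | $573.28
2 | $573.28 | $1.14 | $310.57 | $263.85
3 | $263.85 | $0.52 | $264.37 | $0.00
Total paid: $885.51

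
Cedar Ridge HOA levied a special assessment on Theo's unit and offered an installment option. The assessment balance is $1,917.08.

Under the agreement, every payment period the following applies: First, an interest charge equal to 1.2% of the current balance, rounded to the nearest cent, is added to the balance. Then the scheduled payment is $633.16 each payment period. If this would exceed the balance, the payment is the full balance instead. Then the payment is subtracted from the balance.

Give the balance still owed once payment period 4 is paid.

$0.00

Payment period 1: $1,917.08 +$23.00 interest = $1,940.08; pay $633.16 → $1,306.92
Payment period 2: $1,306.92 +$15.68 interest = $1,322.60; pay $633.16 → $689.44
Payment period 3: $689.44 +$8.27 interest = $697.71; pay $633.16 → $64.55
Payment period 4: $64.55 +$0.77 interest = $65.32; pay $65.32 → $0.00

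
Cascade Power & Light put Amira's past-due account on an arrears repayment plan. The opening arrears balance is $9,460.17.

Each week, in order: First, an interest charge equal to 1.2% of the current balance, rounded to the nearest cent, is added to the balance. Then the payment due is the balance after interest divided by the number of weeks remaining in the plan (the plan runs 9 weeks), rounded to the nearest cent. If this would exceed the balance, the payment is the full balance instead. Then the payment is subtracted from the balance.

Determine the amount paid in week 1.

# | Opening | Interest | Payment | End bal
1 | $9,460.17 | $113.52 | $1,063.74 | $8,509.95

$1,063.74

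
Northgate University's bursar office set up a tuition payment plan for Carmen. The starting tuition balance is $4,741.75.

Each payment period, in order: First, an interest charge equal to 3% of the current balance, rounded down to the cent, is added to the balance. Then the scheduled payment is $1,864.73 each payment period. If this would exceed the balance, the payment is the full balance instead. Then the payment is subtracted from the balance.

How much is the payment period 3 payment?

# | Opening | Interest | Payment | End bal
1 | $4,741.75 | $142.25 | $1,864.73 | $3,019.27
2 | $3,019.27 | $90.57 | $1,864.73 | $1,245.11
3 | $1,245.11 | $37.35 | $1,282.46 | $0.00

$1,282.46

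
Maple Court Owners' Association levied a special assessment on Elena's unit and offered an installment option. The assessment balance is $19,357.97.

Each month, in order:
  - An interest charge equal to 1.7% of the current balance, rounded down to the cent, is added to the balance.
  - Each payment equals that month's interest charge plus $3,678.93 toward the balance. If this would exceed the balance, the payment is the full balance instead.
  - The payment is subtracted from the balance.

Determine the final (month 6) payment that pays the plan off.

Month 1: opening $19,357.97; interest $329.08 → $19,687.05; payment $4,008.01; balance $15,679.04
Month 2: opening $15,679.04; interest $266.54 → $15,945.58; payment $3,945.47; balance $12,000.11
Month 3: opening $12,000.11; interest $204.00 → $12,204.11; payment $3,882.93; balance $8,321.18
Month 4: opening $8,321.18; interest $141.46 → $8,462.64; payment $3,820.39; balance $4,642.25
Month 5: opening $4,642.25; interest $78.91 → $4,721.16; payment $3,757.84; balance $963.32
Month 6: opening $963.32; interest $16.37 → $979.69; payment $979.69; balance $0.00

$979.69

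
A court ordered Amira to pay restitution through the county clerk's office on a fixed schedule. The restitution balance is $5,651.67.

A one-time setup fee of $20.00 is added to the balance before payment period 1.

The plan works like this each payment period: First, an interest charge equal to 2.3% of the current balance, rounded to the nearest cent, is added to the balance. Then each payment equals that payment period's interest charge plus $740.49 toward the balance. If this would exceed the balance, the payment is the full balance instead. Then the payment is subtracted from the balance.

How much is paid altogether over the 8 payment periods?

Payment period 1: opening $5,671.67; interest $130.45 → $5,802.12; payment $870.94; balance $4,931.18
Payment period 2: opening $4,931.18; interest $113.42 → $5,044.60; payment $853.91; balance $4,190.69
Payment period 3: opening $4,190.69; interest $96.39 → $4,287.08; payment $836.88; balance $3,450.20
Payment period 4: opening $3,450.20; interest $79.35 → $3,529.55; payment $819.84; balance $2,709.71
Payment period 5: opening $2,709.71; interest $62.32 → $2,772.03; payment $802.81; balance $1,969.22
Payment period 6: opening $1,969.22; interest $45.29 → $2,014.51; payment $785.78; balance $1,228.73
Payment period 7: opening $1,228.73; interest $28.26 → $1,256.99; payment $768.75; balance $488.24
Payment period 8: opening $488.24; interest $11.23 → $499.47; payment $499.47; balance $0.00
Total paid: $6,238.38

$6,238.38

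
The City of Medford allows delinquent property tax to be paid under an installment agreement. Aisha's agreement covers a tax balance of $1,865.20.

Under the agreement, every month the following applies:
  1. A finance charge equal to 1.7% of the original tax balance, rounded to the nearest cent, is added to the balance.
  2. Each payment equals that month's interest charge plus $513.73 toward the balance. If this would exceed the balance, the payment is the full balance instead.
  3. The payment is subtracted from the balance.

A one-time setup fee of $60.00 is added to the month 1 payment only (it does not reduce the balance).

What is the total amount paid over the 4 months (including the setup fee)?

Month 1: opening $1,865.20; interest $31.71 → $1,896.91; payment $545.44 (+ $60.00 fee); balance $1,351.47
Month 2: opening $1,351.47; interest $31.71 → $1,383.18; payment $545.44; balance $837.74
Month 3: opening $837.74; interest $31.71 → $869.45; payment $545.44; balance $324.01
Month 4: opening $324.01; interest $31.71 → $355.72; payment $355.72; balance $0.00
Total paid: $2,052.04

$2,052.04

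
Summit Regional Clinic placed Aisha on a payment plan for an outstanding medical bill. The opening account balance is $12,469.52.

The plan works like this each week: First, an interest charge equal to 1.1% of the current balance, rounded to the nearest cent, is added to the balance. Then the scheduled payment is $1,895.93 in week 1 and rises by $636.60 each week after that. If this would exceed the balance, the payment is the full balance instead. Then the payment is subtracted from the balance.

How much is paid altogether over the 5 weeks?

$12,889.33

Week 1: $12,469.52 +$137.16 interest = $12,606.68; pay $1,895.93 → $10,710.75
Week 2: $10,710.75 +$117.82 interest = $10,828.57; pay $2,532.53 → $8,296.04
Week 3: $8,296.04 +$91.26 interest = $8,387.30; pay $3,169.13 → $5,218.17
Week 4: $5,218.17 +$57.40 interest = $5,275.57; pay $3,805.73 → $1,469.84
Week 5: $1,469.84 +$16.17 interest = $1,486.01; pay $1,486.01 → $0.00
Total paid: $12,889.33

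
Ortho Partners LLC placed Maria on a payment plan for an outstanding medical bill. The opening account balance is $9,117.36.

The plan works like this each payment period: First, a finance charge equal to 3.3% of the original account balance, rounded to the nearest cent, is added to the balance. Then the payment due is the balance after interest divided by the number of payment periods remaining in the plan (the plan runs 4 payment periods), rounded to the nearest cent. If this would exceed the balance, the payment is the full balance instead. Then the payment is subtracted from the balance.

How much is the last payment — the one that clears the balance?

# | Opening | Interest | Payment | End bal
1 | $9,117.36 | $300.87 | $2,354.56 | $7,063.67
2 | $7,063.67 | $300.87 | $2,454.85 | $4,909.69
3 | $4,909.69 | $300.87 | $2,605.28 | $2,605.28
4 | $2,605.28 | $300.87 | $2,906.15 | $0.00

$2,906.15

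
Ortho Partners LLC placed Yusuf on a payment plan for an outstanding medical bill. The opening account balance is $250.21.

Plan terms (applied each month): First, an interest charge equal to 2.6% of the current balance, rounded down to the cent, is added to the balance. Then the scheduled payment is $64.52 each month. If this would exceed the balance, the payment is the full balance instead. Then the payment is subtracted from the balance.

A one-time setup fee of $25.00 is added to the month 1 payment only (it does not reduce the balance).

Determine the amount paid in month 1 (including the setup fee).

$89.52

Month 1: opening $250.21; interest $6.50 → $256.71; payment $64.52 (+ $25.00 fee); balance $192.19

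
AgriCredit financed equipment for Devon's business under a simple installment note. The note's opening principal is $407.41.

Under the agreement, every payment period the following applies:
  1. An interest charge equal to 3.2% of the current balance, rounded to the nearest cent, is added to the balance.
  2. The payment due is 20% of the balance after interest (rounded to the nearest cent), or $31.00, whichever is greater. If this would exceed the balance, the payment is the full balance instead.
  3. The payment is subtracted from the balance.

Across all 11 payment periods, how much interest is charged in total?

$62.86

Payment period 1: $407.41 +$13.04 interest = $420.45; pay $84.09 → $336.36
Payment period 2: $336.36 +$10.76 interest = $347.12; pay $69.42 → $277.70
Payment period 3: $277.70 +$8.89 interest = $286.59; pay $57.32 → $229.27
Payment period 4: $229.27 +$7.34 interest = $236.61; pay $47.32 → $189.29
Payment period 5: $189.29 +$6.06 interest = $195.35; pay $39.07 → $156.28
Payment period 6: $156.28 +$5.00 interest = $161.28; pay $32.26 → $129.02
Payment period 7: $129.02 +$4.13 interest = $133.15; pay $31.00 → $102.15
Payment period 8: $102.15 +$3.27 interest = $105.42; pay $31.00 → $74.42
Payment period 9: $74.42 +$2.38 interest = $76.80; pay $31.00 → $45.80
Payment period 10: $45.80 +$1.47 interest = $47.27; pay $31.00 → $16.27
Payment period 11: $16.27 +$0.52 interest = $16.79; pay $16.79 → $0.00
Total interest: $13.04 + $10.76 + $8.89 + $7.34 + $6.06 + $5.00 + $4.13 + $3.27 + $2.38 + $1.47 + $0.52 = $62.86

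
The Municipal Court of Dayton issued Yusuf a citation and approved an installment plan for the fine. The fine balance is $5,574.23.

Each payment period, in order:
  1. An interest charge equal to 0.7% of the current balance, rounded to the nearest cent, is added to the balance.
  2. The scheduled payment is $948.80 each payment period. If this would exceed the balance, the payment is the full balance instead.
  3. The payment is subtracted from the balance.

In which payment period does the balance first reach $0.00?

Payment period 1: $5,574.23 +$39.02 interest = $5,613.25; pay $948.80 → $4,664.45
Payment period 2: $4,664.45 +$32.65 interest = $4,697.10; pay $948.80 → $3,748.30
Payment period 3: $3,748.30 +$26.24 interest = $3,774.54; pay $948.80 → $2,825.74
Payment period 4: $2,825.74 +$19.78 interest = $2,845.52; pay $948.80 → $1,896.72
Payment period 5: $1,896.72 +$13.28 interest = $1,910.00; pay $948.80 → $961.20
Payment period 6: $961.20 +$6.73 interest = $967.93; pay $948.80 → $19.13
Payment period 7: $19.13 +$0.13 interest = $19.26; pay $19.26 → $0.00
Balance reaches $0.00 in payment period 7.

7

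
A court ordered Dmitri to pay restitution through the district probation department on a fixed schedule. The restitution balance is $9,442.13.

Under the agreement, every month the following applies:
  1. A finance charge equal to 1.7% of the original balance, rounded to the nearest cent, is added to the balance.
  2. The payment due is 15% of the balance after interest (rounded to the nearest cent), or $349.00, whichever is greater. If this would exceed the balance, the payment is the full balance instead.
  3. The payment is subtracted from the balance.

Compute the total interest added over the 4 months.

$642.08

Month 1: $9,442.13 +$160.52 interest = $9,602.65; pay $1,440.40 → $8,162.25
Month 2: $8,162.25 +$160.52 interest = $8,322.77; pay $1,248.42 → $7,074.35
Month 3: $7,074.35 +$160.52 interest = $7,234.87; pay $1,085.23 → $6,149.64
Month 4: $6,149.64 +$160.52 interest = $6,310.16; pay $946.52 → $5,363.64
Total interest: $160.52 + $160.52 + $160.52 + $160.52 = $642.08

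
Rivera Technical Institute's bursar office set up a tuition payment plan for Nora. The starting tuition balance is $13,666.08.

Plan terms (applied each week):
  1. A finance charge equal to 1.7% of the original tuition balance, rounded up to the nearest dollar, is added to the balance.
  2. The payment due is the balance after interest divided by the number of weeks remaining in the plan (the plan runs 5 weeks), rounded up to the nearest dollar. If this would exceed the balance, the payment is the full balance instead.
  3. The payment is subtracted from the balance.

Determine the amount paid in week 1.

Week 1: $13,666.08 +$233.00 interest = $13,899.08; pay $2,780.00 → $11,119.08

$2,780.00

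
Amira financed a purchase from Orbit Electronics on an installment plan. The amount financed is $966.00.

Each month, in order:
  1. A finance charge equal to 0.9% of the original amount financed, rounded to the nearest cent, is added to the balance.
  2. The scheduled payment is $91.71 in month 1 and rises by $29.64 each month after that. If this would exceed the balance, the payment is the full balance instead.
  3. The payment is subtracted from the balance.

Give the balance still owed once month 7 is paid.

$0.00

# | Opening | Interest | Payment | End bal
1 | $966.00 | $8.69 | $91.71 | $882.98
2 | $882.98 | $8.69 | $121.35 | $770.32
3 | $770.32 | $8.69 | $150.99 | $628.02
4 | $628.02 | $8.69 | $180.63 | $456.08
5 | $456.08 | $8.69 | $210.27 | $254.50
6 | $254.50 | $8.69 | $239.91 | $23.28
7 | $23.28 | $8.69 | $31.97 | $0.00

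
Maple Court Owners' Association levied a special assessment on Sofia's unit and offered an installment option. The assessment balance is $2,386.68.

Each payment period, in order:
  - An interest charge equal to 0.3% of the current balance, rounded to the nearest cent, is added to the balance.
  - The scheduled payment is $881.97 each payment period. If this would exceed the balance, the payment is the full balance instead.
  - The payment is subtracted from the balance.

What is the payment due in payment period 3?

$636.34

Payment period 1: opening $2,386.68; interest $7.16 → $2,393.84; payment $881.97; balance $1,511.87
Payment period 2: opening $1,511.87; interest $4.54 → $1,516.41; payment $881.97; balance $634.44
Payment period 3: opening $634.44; interest $1.90 → $636.34; payment $636.34; balance $0.00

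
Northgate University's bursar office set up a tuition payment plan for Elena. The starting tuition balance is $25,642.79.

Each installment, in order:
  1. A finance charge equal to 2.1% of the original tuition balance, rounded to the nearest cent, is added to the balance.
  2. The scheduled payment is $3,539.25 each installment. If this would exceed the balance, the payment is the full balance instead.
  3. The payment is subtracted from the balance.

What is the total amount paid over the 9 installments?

$30,489.29

# | Opening | Interest | Payment | End bal
1 | $25,642.79 | $538.50 | $3,539.25 | $22,642.04
2 | $22,642.04 | $538.50 | $3,539.25 | $19,641.29
3 | $19,641.29 | $538.50 | $3,539.25 | $16,640.54
4 | $16,640.54 | $538.50 | $3,539.25 | $13,639.79
5 | $13,639.79 | $538.50 | $3,539.25 | $10,639.04
6 | $10,639.04 | $538.50 | $3,539.25 | $7,638.29
7 | $7,638.29 | $538.50 | $3,539.25 | $4,637.54
8 | $4,637.54 | $538.50 | $3,539.25 | $1,636.79
9 | $1,636.79 | $538.50 | $2,175.29 | $0.00
Total paid: $30,489.29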